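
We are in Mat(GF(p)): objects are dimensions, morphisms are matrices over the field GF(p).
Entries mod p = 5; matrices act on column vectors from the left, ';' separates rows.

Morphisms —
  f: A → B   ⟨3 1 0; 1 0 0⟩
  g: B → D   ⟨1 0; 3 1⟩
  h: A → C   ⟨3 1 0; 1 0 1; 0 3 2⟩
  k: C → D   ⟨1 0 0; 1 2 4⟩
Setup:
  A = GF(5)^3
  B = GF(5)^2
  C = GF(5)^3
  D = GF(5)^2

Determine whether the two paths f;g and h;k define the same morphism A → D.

Answer: COMMUTES

Derivation:
Path 1 = f;g:
  e0=⟨1,0,0⟩ f→⟨3,1⟩ g→⟨3,0⟩
  e1=⟨0,1,0⟩ f→⟨1,0⟩ g→⟨1,3⟩
  e2=⟨0,0,1⟩ f→⟨0,0⟩ g→⟨0,0⟩
  result₁ = ⟨3 1 0; 0 3 0⟩
Path 2 = h;k:
  e0=⟨1,0,0⟩ h→⟨3,1,0⟩ k→⟨3,0⟩
  e1=⟨0,1,0⟩ h→⟨1,0,3⟩ k→⟨1,3⟩
  e2=⟨0,0,1⟩ h→⟨0,1,2⟩ k→⟨0,0⟩
  result₂ = ⟨3 1 0; 0 3 0⟩
Equal? equal; square commutes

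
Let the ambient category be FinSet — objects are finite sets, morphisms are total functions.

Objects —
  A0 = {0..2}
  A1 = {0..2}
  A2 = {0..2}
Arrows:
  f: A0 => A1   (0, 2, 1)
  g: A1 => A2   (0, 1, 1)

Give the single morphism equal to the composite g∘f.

Answer: (0, 1, 1)

Trace:
  0 f=>0 g=>0
  1 f=>2 g=>1
  2 f=>1 g=>1
composite: (0, 1, 1)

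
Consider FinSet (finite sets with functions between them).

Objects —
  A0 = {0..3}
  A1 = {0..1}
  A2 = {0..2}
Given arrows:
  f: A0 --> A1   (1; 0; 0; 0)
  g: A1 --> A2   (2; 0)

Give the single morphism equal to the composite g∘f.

  0 f-->1 g-->0
  1 f-->0 g-->2
  2 f-->0 g-->2
  3 f-->0 g-->2
⟦path⟧: (0; 2; 2; 2)

Answer: (0; 2; 2; 2)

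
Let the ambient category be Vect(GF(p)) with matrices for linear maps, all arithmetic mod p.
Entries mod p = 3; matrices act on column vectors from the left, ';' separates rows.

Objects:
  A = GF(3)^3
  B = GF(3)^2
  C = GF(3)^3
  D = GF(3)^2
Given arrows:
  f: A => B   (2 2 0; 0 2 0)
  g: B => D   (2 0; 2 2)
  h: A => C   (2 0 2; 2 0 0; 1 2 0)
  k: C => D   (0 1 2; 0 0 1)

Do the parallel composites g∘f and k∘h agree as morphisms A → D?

Answer: COMMUTES

Derivation:
1) trace f;g:
  e0=(1,0,0) f=>(2,0) g=>(1,1)
  e1=(0,1,0) f=>(2,2) g=>(1,2)
  e2=(0,0,1) f=>(0,0) g=>(0,0)
  composite₁ = (1 1 0; 1 2 0)
2) trace h;k:
  e0=(1,0,0) h=>(2,2,1) k=>(1,1)
  e1=(0,1,0) h=>(0,0,2) k=>(1,2)
  e2=(0,0,1) h=>(2,0,0) k=>(0,0)
  composite₂ = (1 1 0; 1 2 0)
Equal? same morphism ✓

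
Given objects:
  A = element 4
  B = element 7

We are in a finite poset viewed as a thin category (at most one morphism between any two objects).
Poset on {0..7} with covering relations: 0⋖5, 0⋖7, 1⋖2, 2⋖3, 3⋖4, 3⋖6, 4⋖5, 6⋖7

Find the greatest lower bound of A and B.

Common predecessors of 4,7: {1,2,3}
  1 ≤ 3
  2 ≤ 3
  3 ≤ 3
glb = 3

Answer: A∧B = 3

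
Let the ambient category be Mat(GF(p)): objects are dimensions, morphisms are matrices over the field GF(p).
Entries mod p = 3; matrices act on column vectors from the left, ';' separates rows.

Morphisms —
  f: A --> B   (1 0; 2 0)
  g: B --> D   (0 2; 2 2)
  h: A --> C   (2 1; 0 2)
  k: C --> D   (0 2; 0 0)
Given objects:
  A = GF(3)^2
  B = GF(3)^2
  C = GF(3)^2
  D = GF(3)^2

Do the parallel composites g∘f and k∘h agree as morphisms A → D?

Answer: DOES NOT COMMUTE

Derivation:
Path 1 = f;g:
  e0=[1,0] f-->[1,2] g-->[1,0]
  e1=[0,1] f-->[0,0] g-->[0,0]
  result₁ = (1 0; 0 0)
Path 2 = h;k:
  e0=[1,0] h-->[2,0] k-->[0,0]
  e1=[0,1] h-->[1,2] k-->[1,0]
  result₂ = (0 1; 0 0)
Equal? differ; not commutative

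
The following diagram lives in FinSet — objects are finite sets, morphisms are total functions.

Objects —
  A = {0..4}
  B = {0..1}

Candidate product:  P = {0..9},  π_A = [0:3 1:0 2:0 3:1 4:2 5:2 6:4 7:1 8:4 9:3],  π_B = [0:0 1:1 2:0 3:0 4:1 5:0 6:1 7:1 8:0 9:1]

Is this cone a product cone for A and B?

Answer: VALID PRODUCT

Work:
|A|·|B| = 5·2 = 10;  |P| = 10
Check the pairing map k ↦ (π_A(k), π_B(k)):
  0 : (3,0)
  1 : (0,1)
  2 : (0,0)
  3 : (1,0)
  4 : (2,1)
  5 : (2,0)
  6 : (4,1)
  7 : (1,1)
  8 : (4,0)
  9 : (3,1)
distinct pairs in image: 10 / 10 needed
  → bijection onto A×B; projections well-typed.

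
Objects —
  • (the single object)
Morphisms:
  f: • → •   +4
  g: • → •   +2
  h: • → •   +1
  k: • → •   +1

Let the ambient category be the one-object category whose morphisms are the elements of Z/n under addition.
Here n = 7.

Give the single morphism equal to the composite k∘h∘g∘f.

  0 +4≡4 +2≡6 +1≡0 +1≡1  (mod 7)
⟦path⟧: +1

Answer: +1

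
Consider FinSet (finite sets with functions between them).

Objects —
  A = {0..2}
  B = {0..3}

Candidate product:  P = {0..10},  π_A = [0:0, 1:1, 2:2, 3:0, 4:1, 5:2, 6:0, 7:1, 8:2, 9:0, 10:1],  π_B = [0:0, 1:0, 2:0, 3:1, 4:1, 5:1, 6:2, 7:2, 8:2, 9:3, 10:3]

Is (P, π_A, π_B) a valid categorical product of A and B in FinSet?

Answer: NOT A VALID PRODUCT — |P|=11 ≠ |A|·|B|=12

Trace:
|A|·|B| = 3·4 = 12;  |P| = 11
  → cardinalities differ; no bijection possible.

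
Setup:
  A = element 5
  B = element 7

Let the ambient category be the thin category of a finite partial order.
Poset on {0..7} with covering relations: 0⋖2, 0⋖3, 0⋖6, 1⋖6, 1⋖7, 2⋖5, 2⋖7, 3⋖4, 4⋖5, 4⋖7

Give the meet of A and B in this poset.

Answer: NO MEET EXISTS

Derivation:
{x : x≤A ∧ x≤B} = {0,2,3,4}  (A=5, B=7)
  maximal lower bounds 2 and 4 are incomparable: neither 2≤4 nor 4≤2
→ no greatest lower bound exists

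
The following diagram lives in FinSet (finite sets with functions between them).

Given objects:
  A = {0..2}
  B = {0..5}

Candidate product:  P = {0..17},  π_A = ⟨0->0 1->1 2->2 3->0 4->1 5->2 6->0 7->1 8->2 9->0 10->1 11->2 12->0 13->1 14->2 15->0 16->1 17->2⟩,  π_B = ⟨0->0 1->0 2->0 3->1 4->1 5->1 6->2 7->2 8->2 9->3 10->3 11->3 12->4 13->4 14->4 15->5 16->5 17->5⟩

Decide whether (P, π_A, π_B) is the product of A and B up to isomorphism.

|A|·|B| = 3·6 = 18;  |P| = 18
Check the pairing map k ↦ (π_A(k), π_B(k)):
  0 -> (0,0)
  1 -> (1,0)
  2 -> (2,0)
  3 -> (0,1)
  4 -> (1,1)
  5 -> (2,1)
  6 -> (0,2)
  7 -> (1,2)
  8 -> (2,2)
  9 -> (0,3)
  10 -> (1,3)
  11 -> (2,3)
  12 -> (0,4)
  13 -> (1,4)
  14 -> (2,4)
  15 -> (0,5)
  16 -> (1,5)
  17 -> (2,5)
distinct pairs in image: 18 / 18 needed
  → bijection onto A×B; projections well-typed.

Answer: VALID PRODUCT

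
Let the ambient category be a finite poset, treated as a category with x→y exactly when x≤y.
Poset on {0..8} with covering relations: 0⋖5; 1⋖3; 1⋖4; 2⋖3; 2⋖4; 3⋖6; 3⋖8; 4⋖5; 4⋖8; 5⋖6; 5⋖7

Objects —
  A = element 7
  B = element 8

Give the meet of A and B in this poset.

Common predecessors of 7,8: {1,2,4}
  1 ⊑ 4
  2 ⊑ 4
  4 ⊑ 4
glb = 4

Answer: A∧B = 4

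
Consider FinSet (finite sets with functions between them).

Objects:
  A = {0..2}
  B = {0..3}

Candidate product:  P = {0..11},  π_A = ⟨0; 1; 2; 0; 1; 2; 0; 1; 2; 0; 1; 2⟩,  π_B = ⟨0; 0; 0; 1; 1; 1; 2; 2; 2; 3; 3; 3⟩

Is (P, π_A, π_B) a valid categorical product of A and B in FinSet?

|A|·|B| = 3·4 = 12;  |P| = 12
Check the pairing map k ↦ (π_A(k), π_B(k)):
  0 : (0,0)
  1 : (1,0)
  2 : (2,0)
  3 : (0,1)
  4 : (1,1)
  5 : (2,1)
  6 : (0,2)
  7 : (1,2)
  8 : (2,2)
  9 : (0,3)
  10 : (1,3)
  11 : (2,3)
distinct pairs in image: 12 / 12 needed
  → bijection onto A×B; projections well-typed.

Answer: VALID PRODUCT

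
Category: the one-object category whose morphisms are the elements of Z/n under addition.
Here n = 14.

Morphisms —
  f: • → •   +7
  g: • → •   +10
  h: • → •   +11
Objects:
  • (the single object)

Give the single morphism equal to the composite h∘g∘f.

Answer: +0

Work:
  0 +7≡7 +10≡3 +11≡0  (mod 14)
⟦path⟧: +0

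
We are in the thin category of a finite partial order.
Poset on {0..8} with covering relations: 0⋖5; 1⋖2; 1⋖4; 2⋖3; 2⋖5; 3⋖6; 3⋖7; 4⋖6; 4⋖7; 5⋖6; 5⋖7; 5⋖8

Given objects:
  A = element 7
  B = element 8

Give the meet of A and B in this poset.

Answer: A∧B = 5

Work:
Common predecessors of 7,8: {0,1,2,5}
  0 <= 5
  1 <= 5
  2 <= 5
  5 <= 5
glb = 5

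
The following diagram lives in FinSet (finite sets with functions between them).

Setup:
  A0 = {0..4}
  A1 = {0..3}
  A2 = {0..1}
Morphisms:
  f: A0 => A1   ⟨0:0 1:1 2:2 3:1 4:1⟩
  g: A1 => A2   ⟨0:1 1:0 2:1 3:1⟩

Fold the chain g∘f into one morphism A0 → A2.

Answer: ⟨0:1 1:0 2:1 3:0 4:0⟩

Trace:
  0 f=>0 g=>1
  1 f=>1 g=>0
  2 f=>2 g=>1
  3 f=>1 g=>0
  4 f=>1 g=>0
result: ⟨0:1 1:0 2:1 3:0 4:0⟩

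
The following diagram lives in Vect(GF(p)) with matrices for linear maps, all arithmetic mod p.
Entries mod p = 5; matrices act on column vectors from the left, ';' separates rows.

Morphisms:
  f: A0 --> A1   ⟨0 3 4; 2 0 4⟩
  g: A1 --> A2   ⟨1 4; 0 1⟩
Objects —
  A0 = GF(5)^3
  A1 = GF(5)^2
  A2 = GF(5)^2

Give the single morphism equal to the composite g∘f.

  e0=⟨1,0,0⟩ f-->⟨0,2⟩ g-->⟨3,2⟩
  e1=⟨0,1,0⟩ f-->⟨3,0⟩ g-->⟨3,0⟩
  e2=⟨0,0,1⟩ f-->⟨4,4⟩ g-->⟨0,4⟩
composite: ⟨3 3 0; 2 0 4⟩

Answer: ⟨3 3 0; 2 0 4⟩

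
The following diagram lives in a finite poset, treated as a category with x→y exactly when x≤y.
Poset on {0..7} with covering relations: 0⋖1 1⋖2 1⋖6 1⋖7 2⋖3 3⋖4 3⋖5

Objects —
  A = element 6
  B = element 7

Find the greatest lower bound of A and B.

Answer: A∧B = 1

Work:
Common predecessors of 6,7: {0,1}
  0 ⊑ 1
  1 ⊑ 1
glb = 1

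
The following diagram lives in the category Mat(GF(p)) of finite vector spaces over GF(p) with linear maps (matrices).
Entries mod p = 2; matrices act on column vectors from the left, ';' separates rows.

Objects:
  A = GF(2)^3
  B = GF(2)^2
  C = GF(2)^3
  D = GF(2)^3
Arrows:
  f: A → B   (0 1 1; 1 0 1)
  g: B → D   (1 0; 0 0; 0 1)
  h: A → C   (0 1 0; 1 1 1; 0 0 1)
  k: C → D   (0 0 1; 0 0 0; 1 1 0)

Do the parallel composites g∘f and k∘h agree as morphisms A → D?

Answer: DOES NOT COMMUTE

Trace:
Along f;g (path 1):
  e0=⟨1,0,0⟩ f→⟨0,1⟩ g→⟨0,0,1⟩
  e1=⟨0,1,0⟩ f→⟨1,0⟩ g→⟨1,0,0⟩
  e2=⟨0,0,1⟩ f→⟨1,1⟩ g→⟨1,0,1⟩
  composite₁ = (0 1 1; 0 0 0; 1 0 1)
Along h;k (path 2):
  e0=⟨1,0,0⟩ h→⟨0,1,0⟩ k→⟨0,0,1⟩
  e1=⟨0,1,0⟩ h→⟨1,1,0⟩ k→⟨0,0,0⟩
  e2=⟨0,0,1⟩ h→⟨0,1,1⟩ k→⟨1,0,1⟩
  composite₂ = (0 0 1; 0 0 0; 1 0 1)
Equal? differ; not commutative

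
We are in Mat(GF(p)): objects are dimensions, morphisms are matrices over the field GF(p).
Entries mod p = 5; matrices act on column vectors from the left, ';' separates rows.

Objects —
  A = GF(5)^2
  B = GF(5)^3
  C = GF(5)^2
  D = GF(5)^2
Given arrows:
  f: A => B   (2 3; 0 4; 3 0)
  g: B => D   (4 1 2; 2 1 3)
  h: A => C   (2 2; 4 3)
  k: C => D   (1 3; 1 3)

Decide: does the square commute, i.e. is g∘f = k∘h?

Answer: DOES NOT COMMUTE

Derivation:
Path 1 = f;g:
  e0=(1,0) f=>(2,0,3) g=>(4,3)
  e1=(0,1) f=>(3,4,0) g=>(1,0)
  ⟦path⟧₁ = (4 1; 3 0)
Path 2 = h;k:
  e0=(1,0) h=>(2,4) k=>(4,4)
  e1=(0,1) h=>(2,3) k=>(1,1)
  ⟦path⟧₂ = (4 1; 4 1)
Equal? differ; not commutative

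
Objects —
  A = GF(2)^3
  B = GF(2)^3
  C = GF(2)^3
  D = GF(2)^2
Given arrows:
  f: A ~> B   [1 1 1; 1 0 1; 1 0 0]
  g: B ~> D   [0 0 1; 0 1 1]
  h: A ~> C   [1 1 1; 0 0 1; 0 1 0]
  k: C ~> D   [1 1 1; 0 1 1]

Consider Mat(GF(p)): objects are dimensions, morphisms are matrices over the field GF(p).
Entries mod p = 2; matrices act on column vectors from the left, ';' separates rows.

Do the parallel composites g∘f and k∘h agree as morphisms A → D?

Path 1 = f;g:
  e0=⟨1,0,0⟩ f~>⟨1,1,1⟩ g~>⟨1,0⟩
  e1=⟨0,1,0⟩ f~>⟨1,0,0⟩ g~>⟨0,0⟩
  e2=⟨0,0,1⟩ f~>⟨1,1,0⟩ g~>⟨0,1⟩
  composite₁ = [1 0 0; 0 0 1]
Path 2 = h;k:
  e0=⟨1,0,0⟩ h~>⟨1,0,0⟩ k~>⟨1,0⟩
  e1=⟨0,1,0⟩ h~>⟨1,0,1⟩ k~>⟨0,1⟩
  e2=⟨0,0,1⟩ h~>⟨1,1,0⟩ k~>⟨0,1⟩
  composite₂ = [1 0 0; 0 1 1]
Equal? distinct morphisms ✗

Answer: DOES NOT COMMUTE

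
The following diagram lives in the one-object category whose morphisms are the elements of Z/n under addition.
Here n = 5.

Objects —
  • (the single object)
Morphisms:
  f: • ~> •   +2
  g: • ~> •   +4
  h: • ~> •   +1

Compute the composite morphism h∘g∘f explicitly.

  0 +2≡2 +4≡1 +1≡2  (mod 5)
⟦path⟧: +2

Answer: +2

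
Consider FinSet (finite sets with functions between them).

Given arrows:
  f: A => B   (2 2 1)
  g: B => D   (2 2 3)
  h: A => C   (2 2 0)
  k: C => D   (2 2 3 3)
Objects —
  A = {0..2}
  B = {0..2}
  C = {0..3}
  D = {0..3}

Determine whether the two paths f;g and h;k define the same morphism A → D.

Answer: COMMUTES

Work:
Path 1 = f;g:
  0 f=>2 g=>3
  1 f=>2 g=>3
  2 f=>1 g=>2
  ⟦path⟧₁ = (3 3 2)
Path 2 = h;k:
  0 h=>2 k=>3
  1 h=>2 k=>3
  2 h=>0 k=>2
  ⟦path⟧₂ = (3 3 2)
Equal? equal; square commutes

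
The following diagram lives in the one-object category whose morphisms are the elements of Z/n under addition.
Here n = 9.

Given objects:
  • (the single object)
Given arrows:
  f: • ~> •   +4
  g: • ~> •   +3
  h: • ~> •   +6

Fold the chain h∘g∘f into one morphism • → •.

  0 +4≡4 +3≡7 +6≡4  (mod 9)
composite: +4

Answer: +4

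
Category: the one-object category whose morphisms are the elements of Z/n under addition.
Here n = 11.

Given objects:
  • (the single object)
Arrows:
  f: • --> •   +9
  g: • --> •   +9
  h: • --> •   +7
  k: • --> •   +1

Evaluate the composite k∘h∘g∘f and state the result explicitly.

Answer: +4

Derivation:
  0 +9≡9 +9≡7 +7≡3 +1≡4  (mod 11)
result: +4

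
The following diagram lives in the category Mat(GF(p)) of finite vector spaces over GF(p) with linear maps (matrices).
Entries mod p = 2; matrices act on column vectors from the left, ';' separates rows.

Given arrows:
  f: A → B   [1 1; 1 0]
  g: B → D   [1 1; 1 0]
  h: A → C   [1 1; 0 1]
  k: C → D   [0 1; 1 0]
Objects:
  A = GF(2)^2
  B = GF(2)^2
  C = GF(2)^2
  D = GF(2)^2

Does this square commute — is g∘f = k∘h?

Along f;g (path 1):
  e0=⟨1,0⟩ f→⟨1,1⟩ g→⟨0,1⟩
  e1=⟨0,1⟩ f→⟨1,0⟩ g→⟨1,1⟩
  composite₁ = [0 1; 1 1]
Along h;k (path 2):
  e0=⟨1,0⟩ h→⟨1,0⟩ k→⟨0,1⟩
  e1=⟨0,1⟩ h→⟨1,1⟩ k→⟨1,1⟩
  composite₂ = [0 1; 1 1]
Equal? equal; square commutes

Answer: COMMUTES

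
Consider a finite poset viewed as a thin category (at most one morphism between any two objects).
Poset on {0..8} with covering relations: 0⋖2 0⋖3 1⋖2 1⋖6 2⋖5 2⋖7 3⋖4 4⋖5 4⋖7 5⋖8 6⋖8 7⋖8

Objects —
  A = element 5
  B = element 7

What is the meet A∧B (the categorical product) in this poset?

Common predecessors of 5,7: {0,1,2,3,4}
  maximal lower bounds 2 and 4 are incomparable: neither 2<=4 nor 4<=2
→ no greatest lower bound exists

Answer: NO MEET EXISTS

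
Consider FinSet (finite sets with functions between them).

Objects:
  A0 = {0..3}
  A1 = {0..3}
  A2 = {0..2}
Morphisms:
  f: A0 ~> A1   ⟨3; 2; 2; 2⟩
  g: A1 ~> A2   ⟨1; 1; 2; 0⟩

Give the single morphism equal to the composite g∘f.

Answer: ⟨0; 2; 2; 2⟩

Work:
  0 f~>3 g~>0
  1 f~>2 g~>2
  2 f~>2 g~>2
  3 f~>2 g~>2
⟦path⟧: ⟨0; 2; 2; 2⟩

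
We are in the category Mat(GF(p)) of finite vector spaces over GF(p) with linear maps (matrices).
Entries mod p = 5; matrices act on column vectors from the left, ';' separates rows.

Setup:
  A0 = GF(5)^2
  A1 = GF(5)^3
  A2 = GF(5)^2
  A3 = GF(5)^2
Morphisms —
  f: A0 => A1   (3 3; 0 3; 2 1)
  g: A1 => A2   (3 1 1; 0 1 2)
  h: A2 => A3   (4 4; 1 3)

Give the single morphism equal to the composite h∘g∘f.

  e0=(1,0) f=>(3,0,2) g=>(1,4) h=>(0,3)
  e1=(0,1) f=>(3,3,1) g=>(3,0) h=>(2,3)
result: (0 2; 3 3)

Answer: (0 2; 3 3)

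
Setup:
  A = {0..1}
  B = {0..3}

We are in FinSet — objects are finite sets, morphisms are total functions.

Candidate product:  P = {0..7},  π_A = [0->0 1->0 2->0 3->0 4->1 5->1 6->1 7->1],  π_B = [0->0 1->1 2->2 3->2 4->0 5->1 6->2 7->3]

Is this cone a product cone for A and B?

Answer: NOT A VALID PRODUCT — duplicate pair at indices 2,3

Work:
|A|·|B| = 2·4 = 8;  |P| = 8
Check the pairing map k ↦ (π_A(k), π_B(k)):
  0 -> (0,0)
  1 -> (0,1)
  2 -> (0,2)
  3 -> (0,2)  ✗ repeats pair of k=2
  4 -> (1,0)
  5 -> (1,1)
  6 -> (1,2)
  7 -> (1,3)
distinct pairs in image: 7 / 8 needed
  → (0,2) hit at k=2 and k=3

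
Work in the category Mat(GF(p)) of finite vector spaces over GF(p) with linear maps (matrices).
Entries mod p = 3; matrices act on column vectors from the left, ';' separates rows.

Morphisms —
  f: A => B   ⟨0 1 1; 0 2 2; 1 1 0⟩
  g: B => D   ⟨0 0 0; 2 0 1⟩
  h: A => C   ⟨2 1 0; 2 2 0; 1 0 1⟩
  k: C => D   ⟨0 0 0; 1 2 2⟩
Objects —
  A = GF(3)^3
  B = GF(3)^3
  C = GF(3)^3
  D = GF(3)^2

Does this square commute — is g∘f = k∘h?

Answer: DOES NOT COMMUTE

Work:
Along f;g (path 1):
  e0=⟨1,0,0⟩ f=>⟨0,0,1⟩ g=>⟨0,1⟩
  e1=⟨0,1,0⟩ f=>⟨1,2,1⟩ g=>⟨0,0⟩
  e2=⟨0,0,1⟩ f=>⟨1,2,0⟩ g=>⟨0,2⟩
  composite₁ = ⟨0 0 0; 1 0 2⟩
Along h;k (path 2):
  e0=⟨1,0,0⟩ h=>⟨2,2,1⟩ k=>⟨0,2⟩
  e1=⟨0,1,0⟩ h=>⟨1,2,0⟩ k=>⟨0,2⟩
  e2=⟨0,0,1⟩ h=>⟨0,0,1⟩ k=>⟨0,2⟩
  composite₂ = ⟨0 0 0; 2 2 2⟩
Equal? NO — does not commute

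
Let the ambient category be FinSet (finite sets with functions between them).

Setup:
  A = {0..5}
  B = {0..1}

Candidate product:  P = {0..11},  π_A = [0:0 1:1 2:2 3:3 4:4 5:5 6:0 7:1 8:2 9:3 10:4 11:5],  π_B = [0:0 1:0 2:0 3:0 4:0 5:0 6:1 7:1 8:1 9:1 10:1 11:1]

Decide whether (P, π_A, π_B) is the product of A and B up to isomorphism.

Answer: VALID PRODUCT

Trace:
|A|·|B| = 6·2 = 12;  |P| = 12
Check the pairing map k ↦ (π_A(k), π_B(k)):
  0 : (0,0)
  1 : (1,0)
  2 : (2,0)
  3 : (3,0)
  4 : (4,0)
  5 : (5,0)
  6 : (0,1)
  7 : (1,1)
  8 : (2,1)
  9 : (3,1)
  10 : (4,1)
  11 : (5,1)
distinct pairs in image: 12 / 12 needed
  → bijection onto A×B; projections well-typed.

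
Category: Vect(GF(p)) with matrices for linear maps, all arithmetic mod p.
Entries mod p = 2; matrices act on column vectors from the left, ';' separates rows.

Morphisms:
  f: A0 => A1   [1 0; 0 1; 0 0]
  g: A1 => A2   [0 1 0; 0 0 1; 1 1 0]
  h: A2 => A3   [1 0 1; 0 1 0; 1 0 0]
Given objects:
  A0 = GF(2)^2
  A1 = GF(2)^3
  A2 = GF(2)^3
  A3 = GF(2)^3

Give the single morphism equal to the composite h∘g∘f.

  e0=(1,0) f=>(1,0,0) g=>(0,0,1) h=>(1,0,0)
  e1=(0,1) f=>(0,1,0) g=>(1,0,1) h=>(0,0,1)
⟦path⟧: [1 0; 0 0; 0 1]

Answer: [1 0; 0 0; 0 1]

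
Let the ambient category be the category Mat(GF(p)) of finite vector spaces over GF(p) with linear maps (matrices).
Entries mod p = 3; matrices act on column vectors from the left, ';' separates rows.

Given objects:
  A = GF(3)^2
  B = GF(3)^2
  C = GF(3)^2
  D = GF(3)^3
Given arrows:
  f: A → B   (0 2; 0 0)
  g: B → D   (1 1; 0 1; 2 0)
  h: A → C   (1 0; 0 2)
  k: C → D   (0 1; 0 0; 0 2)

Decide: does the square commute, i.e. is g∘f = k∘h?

Answer: COMMUTES

Trace:
Path 1 = f;g:
  e0=(1,0) f→(0,0) g→(0,0,0)
  e1=(0,1) f→(2,0) g→(2,0,1)
  composite₁ = (0 2; 0 0; 0 1)
Path 2 = h;k:
  e0=(1,0) h→(1,0) k→(0,0,0)
  e1=(0,1) h→(0,2) k→(2,0,1)
  composite₂ = (0 2; 0 0; 0 1)
Equal? same morphism ✓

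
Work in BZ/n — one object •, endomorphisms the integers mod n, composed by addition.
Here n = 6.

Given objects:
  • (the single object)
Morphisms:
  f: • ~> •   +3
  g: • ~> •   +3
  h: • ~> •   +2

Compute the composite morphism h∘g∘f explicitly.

  0 +3≡3 +3≡0 +2≡2  (mod 6)
result: +2

Answer: +2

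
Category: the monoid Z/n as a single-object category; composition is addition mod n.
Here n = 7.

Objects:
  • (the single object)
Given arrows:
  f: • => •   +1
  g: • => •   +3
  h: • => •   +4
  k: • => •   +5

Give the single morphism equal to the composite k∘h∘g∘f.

Answer: +6

Derivation:
  0 +1≡1 +3≡4 +4≡1 +5≡6  (mod 7)
result: +6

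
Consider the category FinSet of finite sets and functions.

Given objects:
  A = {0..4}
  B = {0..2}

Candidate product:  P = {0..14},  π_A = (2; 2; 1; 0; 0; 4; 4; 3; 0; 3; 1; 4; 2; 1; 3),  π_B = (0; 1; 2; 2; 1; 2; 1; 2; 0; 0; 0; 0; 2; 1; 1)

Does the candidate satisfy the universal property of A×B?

Answer: VALID PRODUCT

Trace:
|A|·|B| = 5·3 = 15;  |P| = 15
Check the pairing map k ↦ (π_A(k), π_B(k)):
  0 : (2,0)
  1 : (2,1)
  2 : (1,2)
  3 : (0,2)
  4 : (0,1)
  5 : (4,2)
  6 : (4,1)
  7 : (3,2)
  8 : (0,0)
  9 : (3,0)
  10 : (1,0)
  11 : (4,0)
  12 : (2,2)
  13 : (1,1)
  14 : (3,1)
distinct pairs in image: 15 / 15 needed
  → bijection onto A×B; projections well-typed.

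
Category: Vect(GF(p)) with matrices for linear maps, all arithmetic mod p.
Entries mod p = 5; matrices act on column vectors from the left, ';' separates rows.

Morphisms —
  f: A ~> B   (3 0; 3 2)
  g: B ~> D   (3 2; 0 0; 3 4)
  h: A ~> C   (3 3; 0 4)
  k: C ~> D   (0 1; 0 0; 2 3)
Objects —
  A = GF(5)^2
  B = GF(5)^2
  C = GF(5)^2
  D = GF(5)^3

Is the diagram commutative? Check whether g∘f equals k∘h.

Answer: COMMUTES

Trace:
Path 1 = f;g:
  e0=⟨1,0⟩ f~>⟨3,3⟩ g~>⟨0,0,1⟩
  e1=⟨0,1⟩ f~>⟨0,2⟩ g~>⟨4,0,3⟩
  result₁ = (0 4; 0 0; 1 3)
Path 2 = h;k:
  e0=⟨1,0⟩ h~>⟨3,0⟩ k~>⟨0,0,1⟩
  e1=⟨0,1⟩ h~>⟨3,4⟩ k~>⟨4,0,3⟩
  result₂ = (0 4; 0 0; 1 3)
Equal? same morphism ✓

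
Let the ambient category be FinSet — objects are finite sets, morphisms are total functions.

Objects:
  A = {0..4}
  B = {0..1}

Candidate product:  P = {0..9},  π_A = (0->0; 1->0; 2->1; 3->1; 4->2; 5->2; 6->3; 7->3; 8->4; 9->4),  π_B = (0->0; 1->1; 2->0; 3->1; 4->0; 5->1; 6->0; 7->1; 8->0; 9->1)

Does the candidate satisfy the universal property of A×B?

|A|·|B| = 5·2 = 10;  |P| = 10
Check the pairing map k ↦ (π_A(k), π_B(k)):
  0 -> (0,0)
  1 -> (0,1)
  2 -> (1,0)
  3 -> (1,1)
  4 -> (2,0)
  5 -> (2,1)
  6 -> (3,0)
  7 -> (3,1)
  8 -> (4,0)
  9 -> (4,1)
distinct pairs in image: 10 / 10 needed
  → bijection onto A×B; projections well-typed.

Answer: VALID PRODUCT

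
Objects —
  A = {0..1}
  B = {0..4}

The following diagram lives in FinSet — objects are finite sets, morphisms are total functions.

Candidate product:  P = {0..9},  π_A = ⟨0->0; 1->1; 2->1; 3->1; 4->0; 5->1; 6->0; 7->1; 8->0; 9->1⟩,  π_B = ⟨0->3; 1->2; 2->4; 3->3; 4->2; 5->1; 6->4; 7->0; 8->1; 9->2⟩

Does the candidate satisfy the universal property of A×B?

Answer: NOT A VALID PRODUCT — duplicate pair at indices 9,1

Derivation:
|A|·|B| = 2·5 = 10;  |P| = 10
Check the pairing map k ↦ (π_A(k), π_B(k)):
  0 -> (0,3)
  1 -> (1,2)
  2 -> (1,4)
  3 -> (1,3)
  4 -> (0,2)
  5 -> (1,1)
  6 -> (0,4)
  7 -> (1,0)
  8 -> (0,1)
  9 -> (1,2)  ✗ repeats pair of k=1
distinct pairs in image: 9 / 10 needed
  → (1,2) hit at k=1 and k=9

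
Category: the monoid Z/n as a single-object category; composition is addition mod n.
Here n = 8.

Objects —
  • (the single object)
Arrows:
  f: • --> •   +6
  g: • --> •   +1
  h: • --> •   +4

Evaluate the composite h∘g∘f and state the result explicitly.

  0 +6≡6 +1≡7 +4≡3  (mod 8)
composite: +3

Answer: +3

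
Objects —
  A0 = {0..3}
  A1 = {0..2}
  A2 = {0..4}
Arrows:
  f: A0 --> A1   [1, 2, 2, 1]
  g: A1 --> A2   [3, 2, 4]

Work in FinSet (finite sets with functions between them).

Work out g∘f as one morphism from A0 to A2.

  0 f-->1 g-->2
  1 f-->2 g-->4
  2 f-->2 g-->4
  3 f-->1 g-->2
result: [2, 4, 4, 2]

Answer: [2, 4, 4, 2]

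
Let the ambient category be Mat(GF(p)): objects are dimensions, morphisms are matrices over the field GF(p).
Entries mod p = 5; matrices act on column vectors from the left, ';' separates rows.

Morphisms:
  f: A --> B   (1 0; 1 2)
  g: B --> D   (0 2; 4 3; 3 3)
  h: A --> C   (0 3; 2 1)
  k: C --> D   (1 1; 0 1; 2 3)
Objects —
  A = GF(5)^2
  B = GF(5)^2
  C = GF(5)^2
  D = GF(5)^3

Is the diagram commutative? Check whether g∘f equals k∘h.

1) trace f;g:
  e0=[1,0] f-->[1,1] g-->[2,2,1]
  e1=[0,1] f-->[0,2] g-->[4,1,1]
  composite₁ = (2 4; 2 1; 1 1)
2) trace h;k:
  e0=[1,0] h-->[0,2] k-->[2,2,1]
  e1=[0,1] h-->[3,1] k-->[4,1,4]
  composite₂ = (2 4; 2 1; 1 4)
Equal? NO — does not commute

Answer: DOES NOT COMMUTE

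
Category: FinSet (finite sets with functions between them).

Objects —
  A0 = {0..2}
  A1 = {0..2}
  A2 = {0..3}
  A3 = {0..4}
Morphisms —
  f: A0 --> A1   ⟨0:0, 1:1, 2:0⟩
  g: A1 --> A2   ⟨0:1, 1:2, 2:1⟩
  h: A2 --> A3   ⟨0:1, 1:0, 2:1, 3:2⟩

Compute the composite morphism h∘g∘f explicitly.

Answer: ⟨0:0, 1:1, 2:0⟩

Work:
  0 f-->0 g-->1 h-->0
  1 f-->1 g-->2 h-->1
  2 f-->0 g-->1 h-->0
composite: ⟨0:0, 1:1, 2:0⟩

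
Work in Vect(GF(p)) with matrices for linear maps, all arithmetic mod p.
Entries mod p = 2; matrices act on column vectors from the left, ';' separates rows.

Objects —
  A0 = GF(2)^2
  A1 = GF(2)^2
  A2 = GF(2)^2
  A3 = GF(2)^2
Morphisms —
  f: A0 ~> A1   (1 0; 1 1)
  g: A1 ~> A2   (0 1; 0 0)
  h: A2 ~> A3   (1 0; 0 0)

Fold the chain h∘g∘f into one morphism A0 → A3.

Answer: (1 1; 0 0)

Derivation:
  e0=[1,0] f~>[1,1] g~>[1,0] h~>[1,0]
  e1=[0,1] f~>[0,1] g~>[1,0] h~>[1,0]
result: (1 1; 0 0)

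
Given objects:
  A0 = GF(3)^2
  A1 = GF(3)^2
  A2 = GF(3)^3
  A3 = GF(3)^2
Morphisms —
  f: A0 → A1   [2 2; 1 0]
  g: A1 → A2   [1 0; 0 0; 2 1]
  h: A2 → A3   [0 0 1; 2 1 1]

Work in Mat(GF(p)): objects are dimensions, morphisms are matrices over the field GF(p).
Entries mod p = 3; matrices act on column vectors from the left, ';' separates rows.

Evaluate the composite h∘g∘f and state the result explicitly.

Answer: [2 1; 0 2]

Trace:
  e0=[1,0] f→[2,1] g→[2,0,2] h→[2,0]
  e1=[0,1] f→[2,0] g→[2,0,1] h→[1,2]
⟦path⟧: [2 1; 0 2]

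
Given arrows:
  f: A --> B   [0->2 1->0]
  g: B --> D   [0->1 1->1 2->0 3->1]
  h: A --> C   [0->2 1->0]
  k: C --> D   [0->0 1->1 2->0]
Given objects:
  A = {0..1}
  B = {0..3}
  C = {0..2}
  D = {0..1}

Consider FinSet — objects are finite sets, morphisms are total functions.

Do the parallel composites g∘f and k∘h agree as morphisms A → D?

Answer: DOES NOT COMMUTE

Derivation:
1) trace f;g:
  0 f-->2 g-->0
  1 f-->0 g-->1
  composite₁ = [0->0 1->1]
2) trace h;k:
  0 h-->2 k-->0
  1 h-->0 k-->0
  composite₂ = [0->0 1->0]
Equal? differ; not commutative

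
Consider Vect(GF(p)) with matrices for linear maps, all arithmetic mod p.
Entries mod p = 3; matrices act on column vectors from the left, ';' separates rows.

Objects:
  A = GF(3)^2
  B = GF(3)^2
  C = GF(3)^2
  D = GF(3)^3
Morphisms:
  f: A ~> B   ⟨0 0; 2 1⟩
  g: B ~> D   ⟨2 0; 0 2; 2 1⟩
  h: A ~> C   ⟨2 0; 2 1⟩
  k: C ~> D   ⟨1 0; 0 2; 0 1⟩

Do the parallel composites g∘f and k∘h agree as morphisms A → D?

Path 1 = f;g:
  e0=[1,0] f~>[0,2] g~>[0,1,2]
  e1=[0,1] f~>[0,1] g~>[0,2,1]
  composite₁ = ⟨0 0; 1 2; 2 1⟩
Path 2 = h;k:
  e0=[1,0] h~>[2,2] k~>[2,1,2]
  e1=[0,1] h~>[0,1] k~>[0,2,1]
  composite₂ = ⟨2 0; 1 2; 2 1⟩
Equal? NO — does not commute

Answer: DOES NOT COMMUTE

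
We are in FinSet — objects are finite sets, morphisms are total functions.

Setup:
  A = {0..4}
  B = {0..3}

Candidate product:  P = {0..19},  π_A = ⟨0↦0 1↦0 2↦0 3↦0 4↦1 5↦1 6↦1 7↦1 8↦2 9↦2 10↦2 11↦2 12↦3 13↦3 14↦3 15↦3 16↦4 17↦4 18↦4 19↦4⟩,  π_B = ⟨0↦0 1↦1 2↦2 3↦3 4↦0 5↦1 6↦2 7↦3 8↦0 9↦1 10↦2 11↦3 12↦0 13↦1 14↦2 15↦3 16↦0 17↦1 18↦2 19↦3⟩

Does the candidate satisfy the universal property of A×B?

Answer: VALID PRODUCT

Work:
|A|·|B| = 5·4 = 20;  |P| = 20
Check the pairing map k ↦ (π_A(k), π_B(k)):
  0 ↦ (0,0)
  1 ↦ (0,1)
  2 ↦ (0,2)
  3 ↦ (0,3)
  4 ↦ (1,0)
  5 ↦ (1,1)
  6 ↦ (1,2)
  7 ↦ (1,3)
  8 ↦ (2,0)
  9 ↦ (2,1)
  10 ↦ (2,2)
  11 ↦ (2,3)
  12 ↦ (3,0)
  13 ↦ (3,1)
  14 ↦ (3,2)
  15 ↦ (3,3)
  16 ↦ (4,0)
  17 ↦ (4,1)
  18 ↦ (4,2)
  19 ↦ (4,3)
distinct pairs in image: 20 / 20 needed
  → bijection onto A×B; projections well-typed.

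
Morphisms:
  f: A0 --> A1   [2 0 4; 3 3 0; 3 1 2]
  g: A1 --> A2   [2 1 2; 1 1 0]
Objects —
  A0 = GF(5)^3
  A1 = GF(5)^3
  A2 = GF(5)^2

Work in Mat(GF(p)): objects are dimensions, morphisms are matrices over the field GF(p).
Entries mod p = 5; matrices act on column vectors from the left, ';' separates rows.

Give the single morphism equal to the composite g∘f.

Answer: [3 0 2; 0 3 4]

Work:
  e0=(1,0,0) f-->(2,3,3) g-->(3,0)
  e1=(0,1,0) f-->(0,3,1) g-->(0,3)
  e2=(0,0,1) f-->(4,0,2) g-->(2,4)
⟦path⟧: [3 0 2; 0 3 4]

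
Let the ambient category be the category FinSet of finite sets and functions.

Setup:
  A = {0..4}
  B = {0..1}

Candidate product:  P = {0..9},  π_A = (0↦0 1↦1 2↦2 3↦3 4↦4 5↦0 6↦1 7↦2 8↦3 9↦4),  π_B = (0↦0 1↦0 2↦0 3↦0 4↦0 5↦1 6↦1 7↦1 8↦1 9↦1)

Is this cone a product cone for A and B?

Answer: VALID PRODUCT

Work:
|A|·|B| = 5·2 = 10;  |P| = 10
Check the pairing map k ↦ (π_A(k), π_B(k)):
  0 ↦ (0,0)
  1 ↦ (1,0)
  2 ↦ (2,0)
  3 ↦ (3,0)
  4 ↦ (4,0)
  5 ↦ (0,1)
  6 ↦ (1,1)
  7 ↦ (2,1)
  8 ↦ (3,1)
  9 ↦ (4,1)
distinct pairs in image: 10 / 10 needed
  → bijection onto A×B; projections well-typed.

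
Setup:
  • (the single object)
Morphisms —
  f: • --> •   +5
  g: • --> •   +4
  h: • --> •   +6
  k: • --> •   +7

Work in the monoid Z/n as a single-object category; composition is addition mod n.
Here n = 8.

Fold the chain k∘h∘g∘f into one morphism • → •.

Answer: +6

Work:
  0 +5≡5 +4≡1 +6≡7 +7≡6  (mod 8)
⟦path⟧: +6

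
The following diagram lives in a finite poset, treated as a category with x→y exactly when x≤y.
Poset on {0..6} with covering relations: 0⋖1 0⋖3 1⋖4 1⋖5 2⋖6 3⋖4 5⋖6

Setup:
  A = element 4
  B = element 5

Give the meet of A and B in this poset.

{x : x<=A ∧ x<=B} = {0,1}  (A=4, B=5)
  0 <= 1
  1 <= 1
glb = 1

Answer: A∧B = 1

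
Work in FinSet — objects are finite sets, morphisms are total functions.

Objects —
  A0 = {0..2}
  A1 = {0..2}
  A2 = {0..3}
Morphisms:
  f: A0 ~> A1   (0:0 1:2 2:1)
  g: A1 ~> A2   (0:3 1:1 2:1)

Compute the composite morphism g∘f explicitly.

Answer: (0:3 1:1 2:1)

Work:
  0 f~>0 g~>3
  1 f~>2 g~>1
  2 f~>1 g~>1
composite: (0:3 1:1 2:1)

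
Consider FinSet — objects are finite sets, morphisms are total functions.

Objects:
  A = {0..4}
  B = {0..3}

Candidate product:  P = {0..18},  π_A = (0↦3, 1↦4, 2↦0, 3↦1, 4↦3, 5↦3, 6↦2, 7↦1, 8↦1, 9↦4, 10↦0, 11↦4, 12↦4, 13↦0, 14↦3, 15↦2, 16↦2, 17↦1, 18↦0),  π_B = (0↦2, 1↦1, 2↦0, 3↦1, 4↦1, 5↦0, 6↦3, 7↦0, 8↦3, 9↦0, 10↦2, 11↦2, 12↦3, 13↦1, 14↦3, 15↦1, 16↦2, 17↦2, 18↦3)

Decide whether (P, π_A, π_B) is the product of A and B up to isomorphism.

Answer: NOT A VALID PRODUCT — |P|=19 ≠ |A|·|B|=20

Derivation:
|A|·|B| = 5·4 = 20;  |P| = 19
  → cardinalities differ; no bijection possible.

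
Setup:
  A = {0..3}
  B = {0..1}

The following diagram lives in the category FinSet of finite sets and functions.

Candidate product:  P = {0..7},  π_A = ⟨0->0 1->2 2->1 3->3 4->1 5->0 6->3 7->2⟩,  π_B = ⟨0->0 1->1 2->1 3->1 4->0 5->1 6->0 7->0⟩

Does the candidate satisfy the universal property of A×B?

Answer: VALID PRODUCT

Trace:
|A|·|B| = 4·2 = 8;  |P| = 8
Check the pairing map k ↦ (π_A(k), π_B(k)):
  0 -> (0,0)
  1 -> (2,1)
  2 -> (1,1)
  3 -> (3,1)
  4 -> (1,0)
  5 -> (0,1)
  6 -> (3,0)
  7 -> (2,0)
distinct pairs in image: 8 / 8 needed
  → bijection onto A×B; projections well-typed.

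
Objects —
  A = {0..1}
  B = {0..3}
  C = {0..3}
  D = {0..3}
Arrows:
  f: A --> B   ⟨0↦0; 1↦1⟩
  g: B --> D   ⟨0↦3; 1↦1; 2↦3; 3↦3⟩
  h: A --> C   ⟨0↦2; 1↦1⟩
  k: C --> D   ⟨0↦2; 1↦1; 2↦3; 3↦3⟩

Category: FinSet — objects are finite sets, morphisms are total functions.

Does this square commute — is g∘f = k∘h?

Answer: COMMUTES

Derivation:
Path 1 = f;g:
  0 f-->0 g-->3
  1 f-->1 g-->1
  ⟦path⟧₁ = ⟨0↦3; 1↦1⟩
Path 2 = h;k:
  0 h-->2 k-->3
  1 h-->1 k-->1
  ⟦path⟧₂ = ⟨0↦3; 1↦1⟩
Equal? same morphism ✓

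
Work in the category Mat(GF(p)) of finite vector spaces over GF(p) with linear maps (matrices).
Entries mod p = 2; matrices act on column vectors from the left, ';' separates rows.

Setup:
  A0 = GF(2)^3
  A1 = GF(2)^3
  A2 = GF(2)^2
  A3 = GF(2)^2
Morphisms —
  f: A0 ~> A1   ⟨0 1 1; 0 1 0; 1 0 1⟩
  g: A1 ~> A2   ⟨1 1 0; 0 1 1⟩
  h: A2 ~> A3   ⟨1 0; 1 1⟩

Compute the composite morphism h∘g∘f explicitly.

Answer: ⟨0 0 1; 1 1 0⟩

Trace:
  e0=⟨1,0,0⟩ f~>⟨0,0,1⟩ g~>⟨0,1⟩ h~>⟨0,1⟩
  e1=⟨0,1,0⟩ f~>⟨1,1,0⟩ g~>⟨0,1⟩ h~>⟨0,1⟩
  e2=⟨0,0,1⟩ f~>⟨1,0,1⟩ g~>⟨1,1⟩ h~>⟨1,0⟩
composite: ⟨0 0 1; 1 1 0⟩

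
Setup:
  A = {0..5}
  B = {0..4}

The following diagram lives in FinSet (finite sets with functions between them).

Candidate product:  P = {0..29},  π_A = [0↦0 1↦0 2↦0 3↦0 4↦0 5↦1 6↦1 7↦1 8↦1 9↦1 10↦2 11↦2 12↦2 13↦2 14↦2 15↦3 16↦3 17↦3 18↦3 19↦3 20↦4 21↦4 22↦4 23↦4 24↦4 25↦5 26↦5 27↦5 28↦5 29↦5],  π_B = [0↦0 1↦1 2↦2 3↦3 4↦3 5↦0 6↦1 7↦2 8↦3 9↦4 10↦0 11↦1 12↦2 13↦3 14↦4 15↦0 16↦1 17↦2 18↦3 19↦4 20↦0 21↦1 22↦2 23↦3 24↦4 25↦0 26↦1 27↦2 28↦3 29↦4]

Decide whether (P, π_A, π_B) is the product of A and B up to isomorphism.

|A|·|B| = 6·5 = 30;  |P| = 30
Check the pairing map k ↦ (π_A(k), π_B(k)):
  0 ↦ (0,0)
  1 ↦ (0,1)
  2 ↦ (0,2)
  3 ↦ (0,3)
  4 ↦ (0,3)  ✗ repeats pair of k=3
  5 ↦ (1,0)
  6 ↦ (1,1)
  7 ↦ (1,2)
  8 ↦ (1,3)
  9 ↦ (1,4)
  10 ↦ (2,0)
  11 ↦ (2,1)
  12 ↦ (2,2)
  13 ↦ (2,3)
  14 ↦ (2,4)
  15 ↦ (3,0)
  16 ↦ (3,1)
  17 ↦ (3,2)
  18 ↦ (3,3)
  19 ↦ (3,4)
  20 ↦ (4,0)
  21 ↦ (4,1)
  22 ↦ (4,2)
  23 ↦ (4,3)
  24 ↦ (4,4)
  25 ↦ (5,0)
  26 ↦ (5,1)
  27 ↦ (5,2)
  28 ↦ (5,3)
  29 ↦ (5,4)
distinct pairs in image: 29 / 30 needed
  → (0,3) hit at k=3 and k=4

Answer: NOT A VALID PRODUCT — duplicate pair at indices 3,4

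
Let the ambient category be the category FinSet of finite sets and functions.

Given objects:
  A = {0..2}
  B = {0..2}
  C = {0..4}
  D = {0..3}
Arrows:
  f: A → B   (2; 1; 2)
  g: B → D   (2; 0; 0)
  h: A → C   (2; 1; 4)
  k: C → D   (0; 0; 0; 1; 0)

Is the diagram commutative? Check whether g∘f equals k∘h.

Path 1 = f;g:
  0 f→2 g→0
  1 f→1 g→0
  2 f→2 g→0
  composite₁ = (0; 0; 0)
Path 2 = h;k:
  0 h→2 k→0
  1 h→1 k→0
  2 h→4 k→0
  composite₂ = (0; 0; 0)
Equal? equal; square commutes

Answer: COMMUTES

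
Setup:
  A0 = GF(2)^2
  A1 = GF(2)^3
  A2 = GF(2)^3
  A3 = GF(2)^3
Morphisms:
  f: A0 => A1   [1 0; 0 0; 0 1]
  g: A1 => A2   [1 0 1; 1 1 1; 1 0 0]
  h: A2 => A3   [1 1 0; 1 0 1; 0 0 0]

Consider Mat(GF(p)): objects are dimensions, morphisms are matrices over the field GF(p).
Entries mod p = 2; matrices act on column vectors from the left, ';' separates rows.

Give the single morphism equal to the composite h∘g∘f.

  e0=⟨1,0⟩ f=>⟨1,0,0⟩ g=>⟨1,1,1⟩ h=>⟨0,0,0⟩
  e1=⟨0,1⟩ f=>⟨0,0,1⟩ g=>⟨1,1,0⟩ h=>⟨0,1,0⟩
result: [0 0; 0 1; 0 0]

Answer: [0 0; 0 1; 0 0]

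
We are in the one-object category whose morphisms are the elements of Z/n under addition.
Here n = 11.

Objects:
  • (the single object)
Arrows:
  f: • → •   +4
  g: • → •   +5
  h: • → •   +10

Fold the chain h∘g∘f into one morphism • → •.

Answer: +8

Trace:
  0 +4≡4 +5≡9 +10≡8  (mod 11)
result: +8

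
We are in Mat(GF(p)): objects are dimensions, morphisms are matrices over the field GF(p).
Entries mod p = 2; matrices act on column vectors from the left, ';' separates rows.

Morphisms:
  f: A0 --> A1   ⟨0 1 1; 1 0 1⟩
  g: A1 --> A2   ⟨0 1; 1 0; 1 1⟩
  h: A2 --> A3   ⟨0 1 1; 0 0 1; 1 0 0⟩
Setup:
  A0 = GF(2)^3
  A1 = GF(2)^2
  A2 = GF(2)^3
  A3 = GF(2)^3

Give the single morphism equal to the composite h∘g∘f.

Answer: ⟨1 0 1; 1 1 0; 1 0 1⟩

Trace:
  e0=(1,0,0) f-->(0,1) g-->(1,0,1) h-->(1,1,1)
  e1=(0,1,0) f-->(1,0) g-->(0,1,1) h-->(0,1,0)
  e2=(0,0,1) f-->(1,1) g-->(1,1,0) h-->(1,0,1)
result: ⟨1 0 1; 1 1 0; 1 0 1⟩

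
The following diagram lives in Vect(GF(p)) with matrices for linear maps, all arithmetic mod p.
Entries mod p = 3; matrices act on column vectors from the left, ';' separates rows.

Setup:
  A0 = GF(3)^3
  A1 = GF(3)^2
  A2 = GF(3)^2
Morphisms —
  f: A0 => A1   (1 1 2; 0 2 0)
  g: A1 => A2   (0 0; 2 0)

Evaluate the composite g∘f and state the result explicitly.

  e0=[1,0,0] f=>[1,0] g=>[0,2]
  e1=[0,1,0] f=>[1,2] g=>[0,2]
  e2=[0,0,1] f=>[2,0] g=>[0,1]
result: (0 0 0; 2 2 1)

Answer: (0 0 0; 2 2 1)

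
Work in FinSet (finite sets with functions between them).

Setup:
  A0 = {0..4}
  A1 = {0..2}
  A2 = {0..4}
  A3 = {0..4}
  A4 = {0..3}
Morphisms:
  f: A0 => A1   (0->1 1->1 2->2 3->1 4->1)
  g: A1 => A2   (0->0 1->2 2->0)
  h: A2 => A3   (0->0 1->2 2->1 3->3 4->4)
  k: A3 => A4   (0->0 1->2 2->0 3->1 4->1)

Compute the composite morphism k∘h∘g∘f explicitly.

Answer: (0->2 1->2 2->0 3->2 4->2)

Derivation:
  0 f=>1 g=>2 h=>1 k=>2
  1 f=>1 g=>2 h=>1 k=>2
  2 f=>2 g=>0 h=>0 k=>0
  3 f=>1 g=>2 h=>1 k=>2
  4 f=>1 g=>2 h=>1 k=>2
result: (0->2 1->2 2->0 3->2 4->2)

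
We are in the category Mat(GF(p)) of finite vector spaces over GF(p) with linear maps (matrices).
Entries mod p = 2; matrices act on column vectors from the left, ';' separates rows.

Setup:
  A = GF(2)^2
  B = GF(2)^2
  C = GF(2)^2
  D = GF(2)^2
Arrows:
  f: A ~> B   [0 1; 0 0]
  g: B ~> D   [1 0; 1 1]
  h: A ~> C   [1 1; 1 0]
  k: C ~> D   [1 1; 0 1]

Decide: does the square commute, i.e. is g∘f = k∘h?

Answer: DOES NOT COMMUTE

Derivation:
Path 1 = f;g:
  e0=⟨1,0⟩ f~>⟨0,0⟩ g~>⟨0,0⟩
  e1=⟨0,1⟩ f~>⟨1,0⟩ g~>⟨1,1⟩
  result₁ = [0 1; 0 1]
Path 2 = h;k:
  e0=⟨1,0⟩ h~>⟨1,1⟩ k~>⟨0,1⟩
  e1=⟨0,1⟩ h~>⟨1,0⟩ k~>⟨1,0⟩
  result₂ = [0 1; 1 0]
Equal? distinct morphisms ✗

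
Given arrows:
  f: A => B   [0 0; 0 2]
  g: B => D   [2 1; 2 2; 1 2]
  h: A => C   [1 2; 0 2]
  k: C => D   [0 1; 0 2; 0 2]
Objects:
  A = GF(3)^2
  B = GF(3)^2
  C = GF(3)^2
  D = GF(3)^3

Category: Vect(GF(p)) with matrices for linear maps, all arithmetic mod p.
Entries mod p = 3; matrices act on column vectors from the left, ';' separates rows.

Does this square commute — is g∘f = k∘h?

1) trace f;g:
  e0=⟨1,0⟩ f=>⟨0,0⟩ g=>⟨0,0,0⟩
  e1=⟨0,1⟩ f=>⟨0,2⟩ g=>⟨2,1,1⟩
  composite₁ = [0 2; 0 1; 0 1]
2) trace h;k:
  e0=⟨1,0⟩ h=>⟨1,0⟩ k=>⟨0,0,0⟩
  e1=⟨0,1⟩ h=>⟨2,2⟩ k=>⟨2,1,1⟩
  composite₂ = [0 2; 0 1; 0 1]
Equal? YES — commutes

Answer: COMMUTES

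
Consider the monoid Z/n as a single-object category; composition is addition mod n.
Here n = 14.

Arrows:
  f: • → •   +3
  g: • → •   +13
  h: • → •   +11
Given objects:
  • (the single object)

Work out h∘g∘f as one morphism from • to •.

Answer: +13

Trace:
  0 +3≡3 +13≡2 +11≡13  (mod 14)
result: +13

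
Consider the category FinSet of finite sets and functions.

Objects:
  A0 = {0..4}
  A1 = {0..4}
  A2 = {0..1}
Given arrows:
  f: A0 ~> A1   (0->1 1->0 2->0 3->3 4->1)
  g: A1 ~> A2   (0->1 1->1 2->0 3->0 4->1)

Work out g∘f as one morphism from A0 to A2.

  0 f~>1 g~>1
  1 f~>0 g~>1
  2 f~>0 g~>1
  3 f~>3 g~>0
  4 f~>1 g~>1
composite: (0->1 1->1 2->1 3->0 4->1)

Answer: (0->1 1->1 2->1 3->0 4->1)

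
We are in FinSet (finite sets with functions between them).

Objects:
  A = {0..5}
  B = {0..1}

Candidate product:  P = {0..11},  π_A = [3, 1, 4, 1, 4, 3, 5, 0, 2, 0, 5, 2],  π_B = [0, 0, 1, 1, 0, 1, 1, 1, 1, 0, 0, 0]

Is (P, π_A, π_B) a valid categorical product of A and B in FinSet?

|A|·|B| = 6·2 = 12;  |P| = 12
Check the pairing map k ↦ (π_A(k), π_B(k)):
  0 ↦ (3,0)
  1 ↦ (1,0)
  2 ↦ (4,1)
  3 ↦ (1,1)
  4 ↦ (4,0)
  5 ↦ (3,1)
  6 ↦ (5,1)
  7 ↦ (0,1)
  8 ↦ (2,1)
  9 ↦ (0,0)
  10 ↦ (5,0)
  11 ↦ (2,0)
distinct pairs in image: 12 / 12 needed
  → bijection onto A×B; projections well-typed.

Answer: VALID PRODUCT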